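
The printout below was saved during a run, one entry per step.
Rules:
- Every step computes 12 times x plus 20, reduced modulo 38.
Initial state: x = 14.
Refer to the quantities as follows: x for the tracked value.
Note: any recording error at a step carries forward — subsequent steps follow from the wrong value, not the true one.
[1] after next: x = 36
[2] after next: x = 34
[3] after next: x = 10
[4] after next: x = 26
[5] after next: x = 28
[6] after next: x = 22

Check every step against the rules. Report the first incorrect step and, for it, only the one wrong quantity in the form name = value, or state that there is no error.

Recomputing the run from the initial state:
step 1: x = 36
step 2: x = 34
step 3: x = 10
step 4: x = 26
step 5: x = 28
step 6: x = 14
The first disagreement with the printout is at step 6, where the value should be x = 14.

step 6, x = 14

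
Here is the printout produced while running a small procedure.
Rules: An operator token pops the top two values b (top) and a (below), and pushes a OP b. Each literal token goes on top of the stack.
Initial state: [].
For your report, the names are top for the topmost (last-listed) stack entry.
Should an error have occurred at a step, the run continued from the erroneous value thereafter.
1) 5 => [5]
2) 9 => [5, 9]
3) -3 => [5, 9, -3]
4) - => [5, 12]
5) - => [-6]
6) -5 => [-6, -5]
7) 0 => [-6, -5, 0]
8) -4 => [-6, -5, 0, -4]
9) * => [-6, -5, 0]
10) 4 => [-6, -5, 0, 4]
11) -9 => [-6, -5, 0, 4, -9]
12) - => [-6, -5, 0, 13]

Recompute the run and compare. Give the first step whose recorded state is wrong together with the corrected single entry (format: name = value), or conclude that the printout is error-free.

step 5, top = -7

step 1: push 5: top = 5 -> checks out
step 2: push 9: top = 9 -> matches
step 3: push -3: top = -3 -> verified
step 4: 9 - -3 = 12 -> exactly as logged
step 5: 5 - 12 = -7 -> the printout disagrees here
So the first discrepancy is step 5, where the right value is top = -7.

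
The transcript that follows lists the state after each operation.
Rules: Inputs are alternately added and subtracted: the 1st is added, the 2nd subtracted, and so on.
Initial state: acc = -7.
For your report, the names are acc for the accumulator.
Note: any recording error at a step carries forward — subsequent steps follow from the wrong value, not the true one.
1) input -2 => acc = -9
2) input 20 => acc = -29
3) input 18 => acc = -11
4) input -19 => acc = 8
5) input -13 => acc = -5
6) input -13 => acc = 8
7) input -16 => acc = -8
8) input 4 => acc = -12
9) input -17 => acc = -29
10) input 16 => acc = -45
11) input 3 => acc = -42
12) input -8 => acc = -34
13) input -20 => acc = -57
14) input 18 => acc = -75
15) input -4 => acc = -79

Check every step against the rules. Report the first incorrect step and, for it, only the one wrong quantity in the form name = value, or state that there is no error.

Recomputing the run from the initial state:
step 1: acc = -9
step 2: acc = -29
step 3: acc = -11
step 4: acc = 8
step 5: acc = -5
step 6: acc = 8
step 7: acc = -8
step 8: acc = -12
step 9: acc = -29
step 10: acc = -45
step 11: acc = -42
step 12: acc = -34
step 13: acc = -54
step 14: acc = -72
step 15: acc = -76
The first disagreement with the transcript is at step 13, where the value should be acc = -54.

step 13, acc = -54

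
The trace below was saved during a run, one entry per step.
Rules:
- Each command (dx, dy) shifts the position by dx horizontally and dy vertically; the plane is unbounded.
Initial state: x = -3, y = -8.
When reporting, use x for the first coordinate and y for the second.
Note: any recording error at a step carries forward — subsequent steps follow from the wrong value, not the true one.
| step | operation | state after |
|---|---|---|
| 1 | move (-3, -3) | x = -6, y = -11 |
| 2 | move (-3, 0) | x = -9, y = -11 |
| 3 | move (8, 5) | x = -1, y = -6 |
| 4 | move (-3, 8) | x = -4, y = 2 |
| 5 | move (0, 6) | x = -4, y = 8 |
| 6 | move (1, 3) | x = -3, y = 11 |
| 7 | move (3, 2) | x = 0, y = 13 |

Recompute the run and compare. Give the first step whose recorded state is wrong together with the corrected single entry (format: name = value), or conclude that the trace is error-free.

no error

1. x = -3 + (-3) = -6, y = -8 + (-3) = -11 (consistent with the trace)
2. x = -6 + (-3) = -9, y = -11 + (0) = -11 (consistent with the trace)
3. x = -9 + (8) = -1, y = -11 + (5) = -6 (consistent with the trace)
4. x = -1 + (-3) = -4, y = -6 + (8) = 2 (no discrepancy)
5. x = -4 + (0) = -4, y = 2 + (6) = 8 (same as recorded)
6. x = -4 + (1) = -3, y = 8 + (3) = 11 (same as recorded)
7. x = -3 + (3) = 0, y = 11 + (2) = 13 (matches)
All entries verified; no error found.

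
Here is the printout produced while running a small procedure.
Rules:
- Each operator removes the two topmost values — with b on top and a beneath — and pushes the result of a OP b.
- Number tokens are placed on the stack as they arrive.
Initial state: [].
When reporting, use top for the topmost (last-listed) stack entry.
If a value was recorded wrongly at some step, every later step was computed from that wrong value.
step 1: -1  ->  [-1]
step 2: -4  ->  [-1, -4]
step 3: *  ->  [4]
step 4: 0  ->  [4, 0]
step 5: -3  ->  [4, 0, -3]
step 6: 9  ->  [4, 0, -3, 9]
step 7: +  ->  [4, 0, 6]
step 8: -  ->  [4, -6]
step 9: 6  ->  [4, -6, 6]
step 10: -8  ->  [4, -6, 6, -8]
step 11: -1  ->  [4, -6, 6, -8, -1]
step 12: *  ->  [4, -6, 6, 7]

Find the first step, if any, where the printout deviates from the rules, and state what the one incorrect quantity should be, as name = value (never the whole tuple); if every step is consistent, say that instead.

Step 1: push -1: top = -1 — checks out.
Step 2: push -4: top = -4 — same as recorded.
Step 3: -1 * -4 = 4 — agrees with the printout.
Step 4: push 0: top = 0 — matches.
Step 5: push -3: top = -3 — same as recorded.
Step 6: push 9: top = 9 — checks out.
Step 7: -3 + 9 = 6 — consistent with the printout.
Step 8: 0 - 6 = -6 — same as recorded.
Step 9: push 6: top = 6 — consistent with the printout.
Step 10: push -8: top = -8 — same as recorded.
Step 11: push -1: top = -1 — agrees with the printout.
Step 12: -8 * -1 = 8 — the printout has a different value.
Conclusion: step 12 carries the first error; the entry should be top = 8.

step 12, top = 8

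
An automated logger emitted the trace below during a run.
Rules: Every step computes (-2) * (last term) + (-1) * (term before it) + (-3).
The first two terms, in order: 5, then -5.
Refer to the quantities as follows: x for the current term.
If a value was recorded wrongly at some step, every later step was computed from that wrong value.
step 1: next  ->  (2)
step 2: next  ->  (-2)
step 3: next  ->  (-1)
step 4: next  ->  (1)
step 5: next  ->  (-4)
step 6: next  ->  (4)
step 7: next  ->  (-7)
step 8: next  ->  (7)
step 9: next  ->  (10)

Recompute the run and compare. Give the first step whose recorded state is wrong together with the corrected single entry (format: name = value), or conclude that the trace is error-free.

step 9, x = -10

step 1: x = -2*(-5) + (-1)*(5) + (-3) = 2 -> agrees with the trace
step 2: x = -2*(2) + (-1)*(-5) + (-3) = -2 -> agrees with the trace
step 3: x = -2*(-2) + (-1)*(2) + (-3) = -1 -> same as recorded
step 4: x = -2*(-1) + (-1)*(-2) + (-3) = 1 -> checks out
step 5: x = -2*(1) + (-1)*(-1) + (-3) = -4 -> no discrepancy
step 6: x = -2*(-4) + (-1)*(1) + (-3) = 4 -> exactly as logged
step 7: x = -2*(4) + (-1)*(-4) + (-3) = -7 -> no discrepancy
step 8: x = -2*(-7) + (-1)*(4) + (-3) = 7 -> checks out
step 9: x = -2*(7) + (-1)*(-7) + (-3) = -10 -> this is not what the trace shows
Step 9 is the first one off; corrected, x = -10.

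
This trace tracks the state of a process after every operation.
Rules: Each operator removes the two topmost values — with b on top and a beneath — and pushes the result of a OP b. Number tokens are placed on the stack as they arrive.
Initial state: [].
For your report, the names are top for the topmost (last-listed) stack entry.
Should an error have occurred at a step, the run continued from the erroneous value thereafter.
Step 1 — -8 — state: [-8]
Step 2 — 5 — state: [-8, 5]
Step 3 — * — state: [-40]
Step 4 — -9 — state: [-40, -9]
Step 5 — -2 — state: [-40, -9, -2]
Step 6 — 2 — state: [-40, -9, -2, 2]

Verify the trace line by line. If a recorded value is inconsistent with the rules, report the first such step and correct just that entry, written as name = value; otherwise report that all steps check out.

Step 1: push -8: top = -8 — confirmed correct.
Step 2: push 5: top = 5 — confirmed correct.
Step 3: -8 * 5 = -40 — agrees with the trace.
Step 4: push -9: top = -9 — checks out.
Step 5: push -2: top = -2 — verified.
Step 6: push 2: top = 2 — agrees with the trace.
The recomputation confirms every line.

no error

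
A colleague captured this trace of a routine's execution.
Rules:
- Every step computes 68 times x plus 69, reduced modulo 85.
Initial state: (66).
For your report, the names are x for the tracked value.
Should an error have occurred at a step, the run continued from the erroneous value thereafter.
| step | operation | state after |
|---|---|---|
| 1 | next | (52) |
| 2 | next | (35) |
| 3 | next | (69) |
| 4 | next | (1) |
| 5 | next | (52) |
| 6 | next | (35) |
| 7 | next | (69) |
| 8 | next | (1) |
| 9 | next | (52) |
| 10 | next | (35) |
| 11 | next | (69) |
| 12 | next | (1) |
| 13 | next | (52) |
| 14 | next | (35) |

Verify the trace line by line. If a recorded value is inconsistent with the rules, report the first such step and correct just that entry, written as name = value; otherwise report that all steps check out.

step 1: x = (68*66 + 69) mod 85 = 52 -> in agreement
step 2: x = (68*52 + 69) mod 85 = 35 -> consistent with the trace
step 3: x = (68*35 + 69) mod 85 = 69 -> verified
step 4: x = (68*69 + 69) mod 85 = 1 -> no discrepancy
step 5: x = (68*1 + 69) mod 85 = 52 -> confirmed correct
step 6: x = (68*52 + 69) mod 85 = 35 -> same as recorded
step 7: x = (68*35 + 69) mod 85 = 69 -> matches
step 8: x = (68*69 + 69) mod 85 = 1 -> consistent with the trace
step 9: x = (68*1 + 69) mod 85 = 52 -> matches
step 10: x = (68*52 + 69) mod 85 = 35 -> in agreement
step 11: x = (68*35 + 69) mod 85 = 69 -> agrees with the trace
step 12: x = (68*69 + 69) mod 85 = 1 -> verified
step 13: x = (68*1 + 69) mod 85 = 52 -> consistent with the trace
step 14: x = (68*52 + 69) mod 85 = 35 -> verified
Every step is consistent.

no error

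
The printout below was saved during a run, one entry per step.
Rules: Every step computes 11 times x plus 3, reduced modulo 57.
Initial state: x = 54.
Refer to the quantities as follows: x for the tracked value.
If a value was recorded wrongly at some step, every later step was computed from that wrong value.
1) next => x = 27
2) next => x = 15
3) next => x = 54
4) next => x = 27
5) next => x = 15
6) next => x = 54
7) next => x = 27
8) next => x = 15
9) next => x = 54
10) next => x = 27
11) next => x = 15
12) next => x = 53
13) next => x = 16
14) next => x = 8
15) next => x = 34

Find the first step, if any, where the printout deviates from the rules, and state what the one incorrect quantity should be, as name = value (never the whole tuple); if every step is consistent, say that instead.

Step 1: x = (11*54 + 3) mod 57 = 27 — in agreement.
Step 2: x = (11*27 + 3) mod 57 = 15 — consistent with the printout.
Step 3: x = (11*15 + 3) mod 57 = 54 — consistent with the printout.
Step 4: x = (11*54 + 3) mod 57 = 27 — exactly as logged.
Step 5: x = (11*27 + 3) mod 57 = 15 — checks out.
Step 6: x = (11*15 + 3) mod 57 = 54 — agrees with the printout.
Step 7: x = (11*54 + 3) mod 57 = 27 — consistent with the printout.
Step 8: x = (11*27 + 3) mod 57 = 15 — same as recorded.
Step 9: x = (11*15 + 3) mod 57 = 54 — consistent with the printout.
Step 10: x = (11*54 + 3) mod 57 = 27 — matches.
Step 11: x = (11*27 + 3) mod 57 = 15 — matches.
Step 12: x = (11*15 + 3) mod 57 = 54 — not what was recorded.
So the first discrepancy is step 12, where the right value is x = 54.

step 12, x = 54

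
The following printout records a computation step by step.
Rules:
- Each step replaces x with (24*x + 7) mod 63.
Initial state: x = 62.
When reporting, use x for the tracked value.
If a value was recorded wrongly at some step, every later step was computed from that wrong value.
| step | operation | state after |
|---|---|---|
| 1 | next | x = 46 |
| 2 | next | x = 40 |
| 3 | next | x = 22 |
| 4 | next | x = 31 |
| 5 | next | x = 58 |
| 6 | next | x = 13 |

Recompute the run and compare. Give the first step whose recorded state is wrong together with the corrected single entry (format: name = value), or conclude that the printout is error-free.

no error

1. x = (24*62 + 7) mod 63 = 46 (confirmed correct)
2. x = (24*46 + 7) mod 63 = 40 (no discrepancy)
3. x = (24*40 + 7) mod 63 = 22 (same as recorded)
4. x = (24*22 + 7) mod 63 = 31 (exactly as logged)
5. x = (24*31 + 7) mod 63 = 58 (exactly as logged)
6. x = (24*58 + 7) mod 63 = 13 (no discrepancy)
No step deviates from the rules.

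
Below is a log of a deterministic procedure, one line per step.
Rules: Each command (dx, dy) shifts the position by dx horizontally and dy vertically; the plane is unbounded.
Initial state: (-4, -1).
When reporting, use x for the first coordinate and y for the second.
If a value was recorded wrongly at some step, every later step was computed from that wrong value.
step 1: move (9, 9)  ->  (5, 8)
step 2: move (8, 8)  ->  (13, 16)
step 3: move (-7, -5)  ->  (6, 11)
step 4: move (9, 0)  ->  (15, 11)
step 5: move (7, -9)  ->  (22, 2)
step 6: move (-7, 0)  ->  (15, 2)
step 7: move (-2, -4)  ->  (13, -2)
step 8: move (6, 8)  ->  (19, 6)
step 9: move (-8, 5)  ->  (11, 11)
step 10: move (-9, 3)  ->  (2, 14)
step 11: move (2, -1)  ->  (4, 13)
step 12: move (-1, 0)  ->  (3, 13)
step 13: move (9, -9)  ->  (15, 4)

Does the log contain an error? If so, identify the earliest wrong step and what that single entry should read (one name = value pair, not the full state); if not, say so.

1. x = -4 + (9) = 5, y = -1 + (9) = 8 (exactly as logged)
2. x = 5 + (8) = 13, y = 8 + (8) = 16 (same as recorded)
3. x = 13 + (-7) = 6, y = 16 + (-5) = 11 (no discrepancy)
4. x = 6 + (9) = 15, y = 11 + (0) = 11 (agrees with the log)
5. x = 15 + (7) = 22, y = 11 + (-9) = 2 (in agreement)
6. x = 22 + (-7) = 15, y = 2 + (0) = 2 (agrees with the log)
7. x = 15 + (-2) = 13, y = 2 + (-4) = -2 (consistent with the log)
8. x = 13 + (6) = 19, y = -2 + (8) = 6 (checks out)
9. x = 19 + (-8) = 11, y = 6 + (5) = 11 (same as recorded)
10. x = 11 + (-9) = 2, y = 11 + (3) = 14 (consistent with the log)
11. x = 2 + (2) = 4, y = 14 + (-1) = 13 (verified)
12. x = 4 + (-1) = 3, y = 13 + (0) = 13 (verified)
13. x = 3 + (9) = 12, y = 13 + (-9) = 4 (the log disagrees here)
First incorrect step: 13; the correct value is x = 12.

step 13, x = 12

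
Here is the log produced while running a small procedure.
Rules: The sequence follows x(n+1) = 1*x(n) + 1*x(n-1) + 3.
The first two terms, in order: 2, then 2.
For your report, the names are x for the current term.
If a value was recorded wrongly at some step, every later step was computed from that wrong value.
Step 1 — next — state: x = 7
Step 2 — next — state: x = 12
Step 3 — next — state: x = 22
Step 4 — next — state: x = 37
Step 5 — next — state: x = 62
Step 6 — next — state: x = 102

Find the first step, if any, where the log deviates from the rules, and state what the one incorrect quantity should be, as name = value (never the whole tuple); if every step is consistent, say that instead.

Recomputing the run from the initial state:
step 1: x = 7
step 2: x = 12
step 3: x = 22
step 4: x = 37
step 5: x = 62
step 6: x = 102
This matches the log at every step.

no error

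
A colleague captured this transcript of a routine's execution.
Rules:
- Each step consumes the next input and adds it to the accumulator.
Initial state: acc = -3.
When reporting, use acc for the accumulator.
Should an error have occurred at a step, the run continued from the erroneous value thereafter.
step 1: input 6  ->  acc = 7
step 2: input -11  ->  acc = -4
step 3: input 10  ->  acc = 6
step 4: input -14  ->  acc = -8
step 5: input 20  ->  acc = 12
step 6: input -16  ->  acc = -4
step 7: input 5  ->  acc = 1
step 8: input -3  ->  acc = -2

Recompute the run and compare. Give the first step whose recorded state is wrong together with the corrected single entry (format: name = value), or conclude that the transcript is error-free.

step 1: acc = -3 + 6 = 3 -> the entry is off here
That makes step 1 the first incorrect line — acc = 3 is what it should show.

step 1, acc = 3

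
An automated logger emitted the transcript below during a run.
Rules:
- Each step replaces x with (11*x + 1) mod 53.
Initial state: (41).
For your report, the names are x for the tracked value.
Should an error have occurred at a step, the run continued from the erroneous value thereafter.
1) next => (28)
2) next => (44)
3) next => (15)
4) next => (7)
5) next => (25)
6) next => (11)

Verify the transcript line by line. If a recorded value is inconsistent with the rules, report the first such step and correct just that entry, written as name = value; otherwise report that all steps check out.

Recomputing the run from the initial state:
step 1: x = 28
step 2: x = 44
step 3: x = 8
step 4: x = 36
step 5: x = 26
step 6: x = 22
The first disagreement with the transcript is at step 3, where the value should be x = 8.

step 3, x = 8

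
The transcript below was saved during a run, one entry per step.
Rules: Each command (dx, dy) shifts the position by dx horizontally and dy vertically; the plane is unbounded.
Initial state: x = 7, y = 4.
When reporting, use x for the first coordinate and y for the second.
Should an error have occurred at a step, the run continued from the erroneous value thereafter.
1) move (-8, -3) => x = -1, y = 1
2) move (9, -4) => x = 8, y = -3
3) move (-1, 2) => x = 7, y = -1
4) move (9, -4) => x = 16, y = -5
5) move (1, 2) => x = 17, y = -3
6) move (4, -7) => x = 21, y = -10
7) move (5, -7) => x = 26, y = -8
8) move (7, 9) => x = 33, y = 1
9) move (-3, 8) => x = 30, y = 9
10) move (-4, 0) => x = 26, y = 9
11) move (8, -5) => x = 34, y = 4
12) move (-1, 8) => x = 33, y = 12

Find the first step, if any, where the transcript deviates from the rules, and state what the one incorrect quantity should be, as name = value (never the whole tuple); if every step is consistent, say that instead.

step 7, y = -17

Step 1: x = 7 + (-8) = -1, y = 4 + (-3) = 1 — agrees with the transcript.
Step 2: x = -1 + (9) = 8, y = 1 + (-4) = -3 — exactly as logged.
Step 3: x = 8 + (-1) = 7, y = -3 + (2) = -1 — no discrepancy.
Step 4: x = 7 + (9) = 16, y = -1 + (-4) = -5 — matches.
Step 5: x = 16 + (1) = 17, y = -5 + (2) = -3 — agrees with the transcript.
Step 6: x = 17 + (4) = 21, y = -3 + (-7) = -10 — same as recorded.
Step 7: x = 21 + (5) = 26, y = -10 + (-7) = -17 — the transcript has a different value.
So the first discrepancy is step 7, where the right value is y = -17.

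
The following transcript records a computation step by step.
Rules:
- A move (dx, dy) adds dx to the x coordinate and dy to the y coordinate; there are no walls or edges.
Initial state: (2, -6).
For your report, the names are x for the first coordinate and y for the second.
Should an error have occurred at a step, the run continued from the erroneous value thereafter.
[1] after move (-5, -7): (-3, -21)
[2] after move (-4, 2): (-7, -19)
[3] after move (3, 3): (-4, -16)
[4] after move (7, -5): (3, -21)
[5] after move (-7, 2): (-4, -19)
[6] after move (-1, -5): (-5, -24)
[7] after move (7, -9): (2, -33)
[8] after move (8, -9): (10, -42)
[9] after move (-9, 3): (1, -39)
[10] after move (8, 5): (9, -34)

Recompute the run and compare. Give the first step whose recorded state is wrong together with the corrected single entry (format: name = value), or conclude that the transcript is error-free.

Recomputing the run from the initial state:
step 1: x = -3, y = -13
step 2: x = -7, y = -11
step 3: x = -4, y = -8
step 4: x = 3, y = -13
step 5: x = -4, y = -11
step 6: x = -5, y = -16
step 7: x = 2, y = -25
step 8: x = 10, y = -34
step 9: x = 1, y = -31
step 10: x = 9, y = -26
The first disagreement with the transcript is at step 1, where the value should be y = -13.

step 1, y = -13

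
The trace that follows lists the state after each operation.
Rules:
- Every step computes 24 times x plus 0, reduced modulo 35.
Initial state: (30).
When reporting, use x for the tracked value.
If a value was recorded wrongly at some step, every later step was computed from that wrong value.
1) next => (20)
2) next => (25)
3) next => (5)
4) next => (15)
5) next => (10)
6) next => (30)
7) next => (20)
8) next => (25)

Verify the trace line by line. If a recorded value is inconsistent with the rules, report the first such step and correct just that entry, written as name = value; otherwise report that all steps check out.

no error

step 1: x = (24*30 + 0) mod 35 = 20 -> in agreement
step 2: x = (24*20 + 0) mod 35 = 25 -> no discrepancy
step 3: x = (24*25 + 0) mod 35 = 5 -> exactly as logged
step 4: x = (24*5 + 0) mod 35 = 15 -> same as recorded
step 5: x = (24*15 + 0) mod 35 = 10 -> no discrepancy
step 6: x = (24*10 + 0) mod 35 = 30 -> matches
step 7: x = (24*30 + 0) mod 35 = 20 -> no discrepancy
step 8: x = (24*20 + 0) mod 35 = 25 -> matches
The recomputation confirms every line.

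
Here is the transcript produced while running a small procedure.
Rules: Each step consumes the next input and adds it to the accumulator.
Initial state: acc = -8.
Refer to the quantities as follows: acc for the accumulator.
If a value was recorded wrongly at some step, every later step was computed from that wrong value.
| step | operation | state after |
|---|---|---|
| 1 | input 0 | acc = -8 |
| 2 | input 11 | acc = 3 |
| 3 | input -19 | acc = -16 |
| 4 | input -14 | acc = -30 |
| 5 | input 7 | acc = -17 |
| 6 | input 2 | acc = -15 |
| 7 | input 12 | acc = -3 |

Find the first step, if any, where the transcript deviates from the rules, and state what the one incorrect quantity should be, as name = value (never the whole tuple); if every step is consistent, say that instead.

step 5, acc = -23

Recomputing the run from the initial state:
step 1: acc = -8
step 2: acc = 3
step 3: acc = -16
step 4: acc = -30
step 5: acc = -23
step 6: acc = -21
step 7: acc = -9
The first disagreement with the transcript is at step 5, where the value should be acc = -23.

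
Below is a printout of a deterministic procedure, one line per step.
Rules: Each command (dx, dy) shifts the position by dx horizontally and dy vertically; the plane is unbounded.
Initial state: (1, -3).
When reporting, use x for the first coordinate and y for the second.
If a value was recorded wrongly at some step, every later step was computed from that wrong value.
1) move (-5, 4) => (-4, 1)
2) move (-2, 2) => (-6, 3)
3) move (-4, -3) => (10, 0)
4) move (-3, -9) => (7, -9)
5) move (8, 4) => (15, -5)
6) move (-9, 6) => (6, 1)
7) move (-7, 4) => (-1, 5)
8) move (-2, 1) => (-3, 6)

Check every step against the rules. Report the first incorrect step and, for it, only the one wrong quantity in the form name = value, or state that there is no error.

step 3, x = -10

Recomputing the run from the initial state:
step 1: x = -4, y = 1
step 2: x = -6, y = 3
step 3: x = -10, y = 0
step 4: x = -13, y = -9
step 5: x = -5, y = -5
step 6: x = -14, y = 1
step 7: x = -21, y = 5
step 8: x = -23, y = 6
The first disagreement with the printout is at step 3, where the value should be x = -10.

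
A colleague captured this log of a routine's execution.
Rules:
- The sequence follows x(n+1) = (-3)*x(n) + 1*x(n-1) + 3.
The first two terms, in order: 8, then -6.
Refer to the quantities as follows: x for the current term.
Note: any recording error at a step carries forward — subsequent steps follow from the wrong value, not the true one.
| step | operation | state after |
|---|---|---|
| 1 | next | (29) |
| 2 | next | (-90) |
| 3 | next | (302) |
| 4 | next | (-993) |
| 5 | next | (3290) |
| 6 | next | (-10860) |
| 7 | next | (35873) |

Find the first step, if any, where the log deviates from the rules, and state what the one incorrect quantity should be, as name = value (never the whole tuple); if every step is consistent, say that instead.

step 5, x = 3284

step 1: x = -3*(-6) + (1)*(8) + (3) = 29 -> no discrepancy
step 2: x = -3*(29) + (1)*(-6) + (3) = -90 -> verified
step 3: x = -3*(-90) + (1)*(29) + (3) = 302 -> exactly as logged
step 4: x = -3*(302) + (1)*(-90) + (3) = -993 -> in agreement
step 5: x = -3*(-993) + (1)*(302) + (3) = 3284 -> the recorded entry deviates here
Step 5 is the first one off; corrected, x = 3284.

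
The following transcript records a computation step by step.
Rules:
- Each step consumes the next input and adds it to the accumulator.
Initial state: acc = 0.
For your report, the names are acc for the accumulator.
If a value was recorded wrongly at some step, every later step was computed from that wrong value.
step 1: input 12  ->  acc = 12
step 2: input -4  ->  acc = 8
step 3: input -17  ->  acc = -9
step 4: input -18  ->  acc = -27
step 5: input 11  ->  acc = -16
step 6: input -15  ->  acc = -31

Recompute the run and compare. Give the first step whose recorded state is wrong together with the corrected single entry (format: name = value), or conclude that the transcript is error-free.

Recomputing the run from the initial state:
step 1: acc = 12
step 2: acc = 8
step 3: acc = -9
step 4: acc = -27
step 5: acc = -16
step 6: acc = -31
This matches the transcript at every step.

no error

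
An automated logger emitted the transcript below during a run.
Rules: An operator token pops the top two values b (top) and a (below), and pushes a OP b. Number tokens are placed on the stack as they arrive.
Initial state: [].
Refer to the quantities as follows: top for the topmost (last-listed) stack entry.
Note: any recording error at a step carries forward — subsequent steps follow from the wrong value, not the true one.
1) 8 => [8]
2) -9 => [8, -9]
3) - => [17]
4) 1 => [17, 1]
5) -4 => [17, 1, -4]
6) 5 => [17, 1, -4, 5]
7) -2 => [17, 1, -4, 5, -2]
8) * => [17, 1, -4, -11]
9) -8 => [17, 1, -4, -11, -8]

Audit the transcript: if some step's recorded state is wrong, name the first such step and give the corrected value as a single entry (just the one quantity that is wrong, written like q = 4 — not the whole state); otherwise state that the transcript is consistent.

1. push 8: top = 8 (agrees with the transcript)
2. push -9: top = -9 (exactly as logged)
3. 8 - -9 = 17 (same as recorded)
4. push 1: top = 1 (same as recorded)
5. push -4: top = -4 (confirmed correct)
6. push 5: top = 5 (checks out)
7. push -2: top = -2 (checks out)
8. 5 * -2 = -10 (not what was recorded)
First deviation found at step 8; the corrected entry is top = -10.

step 8, top = -10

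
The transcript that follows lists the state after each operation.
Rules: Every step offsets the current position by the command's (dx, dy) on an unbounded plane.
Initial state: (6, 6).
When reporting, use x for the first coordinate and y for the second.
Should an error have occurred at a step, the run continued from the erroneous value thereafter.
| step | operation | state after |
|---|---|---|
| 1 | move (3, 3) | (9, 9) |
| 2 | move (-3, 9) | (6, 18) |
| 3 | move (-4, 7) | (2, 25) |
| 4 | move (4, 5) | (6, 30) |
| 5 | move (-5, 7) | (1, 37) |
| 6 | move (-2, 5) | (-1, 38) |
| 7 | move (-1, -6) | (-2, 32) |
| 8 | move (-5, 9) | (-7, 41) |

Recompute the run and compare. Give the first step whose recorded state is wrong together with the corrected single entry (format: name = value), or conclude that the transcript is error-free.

step 6, y = 42

Step 1: x = 6 + (3) = 9, y = 6 + (3) = 9 — consistent with the transcript.
Step 2: x = 9 + (-3) = 6, y = 9 + (9) = 18 — exactly as logged.
Step 3: x = 6 + (-4) = 2, y = 18 + (7) = 25 — agrees with the transcript.
Step 4: x = 2 + (4) = 6, y = 25 + (5) = 30 — in agreement.
Step 5: x = 6 + (-5) = 1, y = 30 + (7) = 37 — matches.
Step 6: x = 1 + (-2) = -1, y = 37 + (5) = 42 — this is not what the transcript shows.
The earliest wrong entry is at step 6: it should read y = 42.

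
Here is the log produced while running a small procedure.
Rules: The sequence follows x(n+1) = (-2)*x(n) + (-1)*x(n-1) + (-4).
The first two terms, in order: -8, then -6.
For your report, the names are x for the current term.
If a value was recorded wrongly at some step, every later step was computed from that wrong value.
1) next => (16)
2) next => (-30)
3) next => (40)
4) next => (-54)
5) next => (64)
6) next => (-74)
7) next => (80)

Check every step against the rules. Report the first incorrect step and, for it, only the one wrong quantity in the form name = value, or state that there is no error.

step 6, x = -78

Recomputing the run from the initial state:
step 1: x = 16
step 2: x = -30
step 3: x = 40
step 4: x = -54
step 5: x = 64
step 6: x = -78
step 7: x = 88
The first disagreement with the log is at step 6, where the value should be x = -78.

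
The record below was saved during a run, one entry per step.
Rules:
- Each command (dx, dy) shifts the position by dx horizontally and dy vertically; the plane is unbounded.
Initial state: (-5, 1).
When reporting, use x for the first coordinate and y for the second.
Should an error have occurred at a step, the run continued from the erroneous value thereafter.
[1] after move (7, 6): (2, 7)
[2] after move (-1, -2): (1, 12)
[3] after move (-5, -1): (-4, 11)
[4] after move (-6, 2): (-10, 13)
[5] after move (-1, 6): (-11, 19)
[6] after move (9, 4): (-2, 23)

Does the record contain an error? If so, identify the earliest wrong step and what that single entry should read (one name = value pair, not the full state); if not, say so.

step 2, y = 5

Recomputing the run from the initial state:
step 1: x = 2, y = 7
step 2: x = 1, y = 5
step 3: x = -4, y = 4
step 4: x = -10, y = 6
step 5: x = -11, y = 12
step 6: x = -2, y = 16
The first disagreement with the record is at step 2, where the value should be y = 5.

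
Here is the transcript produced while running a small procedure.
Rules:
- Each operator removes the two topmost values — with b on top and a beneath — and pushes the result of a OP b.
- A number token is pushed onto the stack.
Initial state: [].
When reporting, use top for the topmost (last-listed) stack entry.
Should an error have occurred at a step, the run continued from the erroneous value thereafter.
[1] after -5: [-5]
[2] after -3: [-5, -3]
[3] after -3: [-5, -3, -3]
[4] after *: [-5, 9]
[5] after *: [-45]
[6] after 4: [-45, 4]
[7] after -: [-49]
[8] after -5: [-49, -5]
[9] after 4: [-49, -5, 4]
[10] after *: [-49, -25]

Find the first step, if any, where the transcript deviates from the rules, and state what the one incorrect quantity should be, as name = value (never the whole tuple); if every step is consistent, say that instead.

step 10, top = -20

1. push -5: top = -5 (in agreement)
2. push -3: top = -3 (confirmed correct)
3. push -3: top = -3 (no discrepancy)
4. -3 * -3 = 9 (no discrepancy)
5. -5 * 9 = -45 (matches)
6. push 4: top = 4 (matches)
7. -45 - 4 = -49 (matches)
8. push -5: top = -5 (verified)
9. push 4: top = 4 (confirmed correct)
10. -5 * 4 = -20 (the recorded entry deviates here)
Step 10 is the first one off; corrected, top = -20.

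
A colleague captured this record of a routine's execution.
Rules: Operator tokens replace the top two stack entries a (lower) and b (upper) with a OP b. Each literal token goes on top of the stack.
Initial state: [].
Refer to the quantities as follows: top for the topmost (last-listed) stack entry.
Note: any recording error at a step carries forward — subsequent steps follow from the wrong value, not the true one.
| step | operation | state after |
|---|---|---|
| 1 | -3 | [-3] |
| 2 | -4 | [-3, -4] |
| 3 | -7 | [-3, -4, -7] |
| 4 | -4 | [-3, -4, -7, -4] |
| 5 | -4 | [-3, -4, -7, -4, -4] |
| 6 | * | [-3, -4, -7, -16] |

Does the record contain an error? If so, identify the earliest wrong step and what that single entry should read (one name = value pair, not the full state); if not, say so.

Recomputing the run from the initial state:
step 1: [-3]
step 2: [-3, -4]
step 3: [-3, -4, -7]
step 4: [-3, -4, -7, -4]
step 5: [-3, -4, -7, -4, -4]
step 6: [-3, -4, -7, 16]
The first disagreement with the record is at step 6, where the value should be top = 16.

step 6, top = 16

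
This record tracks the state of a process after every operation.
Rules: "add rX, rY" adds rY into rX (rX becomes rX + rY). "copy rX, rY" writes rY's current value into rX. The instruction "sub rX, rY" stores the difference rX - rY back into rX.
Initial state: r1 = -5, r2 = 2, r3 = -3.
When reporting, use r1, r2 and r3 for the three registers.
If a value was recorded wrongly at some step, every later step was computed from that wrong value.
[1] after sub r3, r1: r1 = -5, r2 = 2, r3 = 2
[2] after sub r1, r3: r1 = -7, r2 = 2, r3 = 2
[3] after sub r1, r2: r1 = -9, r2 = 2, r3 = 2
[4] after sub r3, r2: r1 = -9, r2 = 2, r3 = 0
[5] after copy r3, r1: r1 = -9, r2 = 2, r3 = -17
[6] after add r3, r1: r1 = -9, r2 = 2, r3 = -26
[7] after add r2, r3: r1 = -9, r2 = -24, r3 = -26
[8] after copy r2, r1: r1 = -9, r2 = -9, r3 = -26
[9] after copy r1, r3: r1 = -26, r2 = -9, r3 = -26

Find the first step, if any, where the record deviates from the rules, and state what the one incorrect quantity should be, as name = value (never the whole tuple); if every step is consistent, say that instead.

step 5, r3 = -9

Recomputing the run from the initial state:
step 1: r1 = -5, r2 = 2, r3 = 2
step 2: r1 = -7, r2 = 2, r3 = 2
step 3: r1 = -9, r2 = 2, r3 = 2
step 4: r1 = -9, r2 = 2, r3 = 0
step 5: r1 = -9, r2 = 2, r3 = -9
step 6: r1 = -9, r2 = 2, r3 = -18
step 7: r1 = -9, r2 = -16, r3 = -18
step 8: r1 = -9, r2 = -9, r3 = -18
step 9: r1 = -18, r2 = -9, r3 = -18
The first disagreement with the record is at step 5, where the value should be r3 = -9.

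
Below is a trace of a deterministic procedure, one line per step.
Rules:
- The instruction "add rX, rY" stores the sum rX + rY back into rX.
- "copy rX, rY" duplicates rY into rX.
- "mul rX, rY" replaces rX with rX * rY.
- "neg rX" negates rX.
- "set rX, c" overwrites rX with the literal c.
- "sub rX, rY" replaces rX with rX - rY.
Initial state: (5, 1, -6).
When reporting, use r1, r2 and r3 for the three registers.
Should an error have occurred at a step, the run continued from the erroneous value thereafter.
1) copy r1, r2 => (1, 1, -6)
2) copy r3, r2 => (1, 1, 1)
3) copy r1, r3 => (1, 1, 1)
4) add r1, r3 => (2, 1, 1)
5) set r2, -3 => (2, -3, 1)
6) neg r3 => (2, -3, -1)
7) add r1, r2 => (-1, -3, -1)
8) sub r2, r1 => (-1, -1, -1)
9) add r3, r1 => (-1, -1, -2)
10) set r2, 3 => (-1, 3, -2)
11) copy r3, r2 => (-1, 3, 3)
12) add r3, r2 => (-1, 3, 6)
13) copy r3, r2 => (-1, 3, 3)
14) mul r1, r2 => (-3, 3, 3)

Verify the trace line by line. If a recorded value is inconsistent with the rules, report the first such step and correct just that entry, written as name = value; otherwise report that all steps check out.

Step 1: r1 = 1 — verified.
Step 2: r3 = 1 — in agreement.
Step 3: r1 = 1 — no discrepancy.
Step 4: r1 = 1 + 1 = 2 — consistent with the trace.
Step 5: r2 = -3 — no discrepancy.
Step 6: r3 = -(1) = -1 — verified.
Step 7: r1 = 2 + -3 = -1 — confirmed correct.
Step 8: r2 = -3 - -1 = -2 — this is not what the trace shows.
Conclusion: step 8 carries the first error; the entry should be r2 = -2.

step 8, r2 = -2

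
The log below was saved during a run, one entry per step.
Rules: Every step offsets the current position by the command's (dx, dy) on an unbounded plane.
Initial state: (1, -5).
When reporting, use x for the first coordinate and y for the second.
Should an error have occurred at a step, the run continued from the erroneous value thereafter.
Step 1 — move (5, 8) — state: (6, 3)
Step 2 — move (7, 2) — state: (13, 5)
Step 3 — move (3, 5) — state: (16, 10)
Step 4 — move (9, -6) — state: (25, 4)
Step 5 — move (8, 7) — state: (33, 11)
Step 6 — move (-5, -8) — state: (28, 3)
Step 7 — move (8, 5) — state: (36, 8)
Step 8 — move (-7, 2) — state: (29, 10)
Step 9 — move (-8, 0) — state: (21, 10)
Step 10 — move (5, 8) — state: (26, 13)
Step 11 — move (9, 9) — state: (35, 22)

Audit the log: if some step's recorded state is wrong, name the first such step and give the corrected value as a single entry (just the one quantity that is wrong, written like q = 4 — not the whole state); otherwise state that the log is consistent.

step 10, y = 18

Recomputing the run from the initial state:
step 1: x = 6, y = 3
step 2: x = 13, y = 5
step 3: x = 16, y = 10
step 4: x = 25, y = 4
step 5: x = 33, y = 11
step 6: x = 28, y = 3
step 7: x = 36, y = 8
step 8: x = 29, y = 10
step 9: x = 21, y = 10
step 10: x = 26, y = 18
step 11: x = 35, y = 27
The first disagreement with the log is at step 10, where the value should be y = 18.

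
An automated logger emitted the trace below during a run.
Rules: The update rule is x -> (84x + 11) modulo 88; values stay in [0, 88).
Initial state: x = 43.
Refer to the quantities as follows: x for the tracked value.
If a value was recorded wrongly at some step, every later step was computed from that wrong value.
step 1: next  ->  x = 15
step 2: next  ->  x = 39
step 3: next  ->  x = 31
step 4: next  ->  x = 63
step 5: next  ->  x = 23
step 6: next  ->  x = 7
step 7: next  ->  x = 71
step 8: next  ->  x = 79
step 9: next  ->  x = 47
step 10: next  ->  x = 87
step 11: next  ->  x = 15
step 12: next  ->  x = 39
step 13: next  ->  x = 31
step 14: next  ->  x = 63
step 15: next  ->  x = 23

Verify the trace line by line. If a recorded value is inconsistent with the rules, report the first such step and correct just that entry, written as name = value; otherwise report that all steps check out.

no error

Step 1: x = (84*43 + 11) mod 88 = 15 — same as recorded.
Step 2: x = (84*15 + 11) mod 88 = 39 — verified.
Step 3: x = (84*39 + 11) mod 88 = 31 — agrees with the trace.
Step 4: x = (84*31 + 11) mod 88 = 63 — consistent with the trace.
Step 5: x = (84*63 + 11) mod 88 = 23 — confirmed correct.
Step 6: x = (84*23 + 11) mod 88 = 7 — exactly as logged.
Step 7: x = (84*7 + 11) mod 88 = 71 — agrees with the trace.
Step 8: x = (84*71 + 11) mod 88 = 79 — consistent with the trace.
Step 9: x = (84*79 + 11) mod 88 = 47 — same as recorded.
Step 10: x = (84*47 + 11) mod 88 = 87 — in agreement.
Step 11: x = (84*87 + 11) mod 88 = 15 — consistent with the trace.
Step 12: x = (84*15 + 11) mod 88 = 39 — consistent with the trace.
Step 13: x = (84*39 + 11) mod 88 = 31 — no discrepancy.
Step 14: x = (84*31 + 11) mod 88 = 63 — consistent with the trace.
Step 15: x = (84*63 + 11) mod 88 = 23 — in agreement.
Nothing is out of place; the run is error-free.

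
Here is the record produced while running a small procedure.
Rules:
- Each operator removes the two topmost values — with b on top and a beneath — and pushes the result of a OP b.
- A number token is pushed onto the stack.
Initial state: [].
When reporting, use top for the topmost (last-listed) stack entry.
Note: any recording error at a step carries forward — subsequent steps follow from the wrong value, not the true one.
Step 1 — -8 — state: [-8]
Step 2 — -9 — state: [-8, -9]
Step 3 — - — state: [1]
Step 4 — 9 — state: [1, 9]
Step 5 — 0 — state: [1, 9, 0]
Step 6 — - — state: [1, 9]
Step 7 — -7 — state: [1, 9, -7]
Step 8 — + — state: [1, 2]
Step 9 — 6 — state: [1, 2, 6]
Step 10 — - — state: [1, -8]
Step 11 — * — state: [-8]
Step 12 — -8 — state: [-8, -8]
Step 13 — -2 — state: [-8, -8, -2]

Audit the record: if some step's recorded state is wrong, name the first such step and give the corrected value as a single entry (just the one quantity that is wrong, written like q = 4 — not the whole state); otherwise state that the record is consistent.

step 10, top = -4

step 1: push -8: top = -8 -> checks out
step 2: push -9: top = -9 -> exactly as logged
step 3: -8 - -9 = 1 -> verified
step 4: push 9: top = 9 -> confirmed correct
step 5: push 0: top = 0 -> no discrepancy
step 6: 9 - 0 = 9 -> same as recorded
step 7: push -7: top = -7 -> no discrepancy
step 8: 9 + -7 = 2 -> same as recorded
step 9: push 6: top = 6 -> exactly as logged
step 10: 2 - 6 = -4 -> the record has a different value
The audit stops at step 10: the recorded entry is wrong and should be top = -4.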